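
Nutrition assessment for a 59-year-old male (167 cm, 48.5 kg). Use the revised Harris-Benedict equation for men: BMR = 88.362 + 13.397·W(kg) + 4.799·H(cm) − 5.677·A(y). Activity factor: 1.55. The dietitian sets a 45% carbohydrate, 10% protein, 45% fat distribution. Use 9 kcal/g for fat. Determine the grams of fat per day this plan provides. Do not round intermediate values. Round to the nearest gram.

93 g/day

Harris-Benedict: BMR = 88.362 + 13.397(48.5) + 4.799(167) − 5.677(59) = 1204.6065 kcal/day.
TEE = 1204.6065 × 1.55 = 1867.1401 kcal/day.
Fat energy = 45% × 1867.1401 = 840.213 kcal.
Fat = 840.213 ÷ 9 kcal/g = 93.357 g.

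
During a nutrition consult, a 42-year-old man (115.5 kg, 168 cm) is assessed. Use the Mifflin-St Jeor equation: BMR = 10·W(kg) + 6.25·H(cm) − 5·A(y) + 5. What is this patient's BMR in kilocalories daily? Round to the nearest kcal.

Mifflin-St Jeor (male): BMR = 10(115.5) + 6.25(168) − 5(42) + 5 = 1155 + 1050 − 210 + 5 = 2000 kcal/day.

2000 kilocalories daily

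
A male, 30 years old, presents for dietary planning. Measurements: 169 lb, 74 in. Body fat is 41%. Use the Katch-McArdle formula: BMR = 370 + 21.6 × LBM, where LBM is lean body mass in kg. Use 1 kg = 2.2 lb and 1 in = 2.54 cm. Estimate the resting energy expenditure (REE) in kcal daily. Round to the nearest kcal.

1349 kcal daily

Convert to metric: weight = 169 ÷ 2.2 = 76.8182 kg; height = 74 × 2.54 = 187.96 cm.
LBM = 76.8182 × (1 − 0.41) = 45.3227 kg. Katch-McArdle: BMR = 370 + 21.6 × 45.3227 = 1348.9709 kcal/day.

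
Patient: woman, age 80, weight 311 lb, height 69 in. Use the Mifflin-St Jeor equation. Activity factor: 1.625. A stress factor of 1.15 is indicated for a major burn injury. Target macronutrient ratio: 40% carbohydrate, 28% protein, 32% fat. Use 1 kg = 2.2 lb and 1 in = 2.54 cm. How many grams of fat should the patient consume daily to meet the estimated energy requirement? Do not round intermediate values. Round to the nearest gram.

129 g/day

Convert to metric: weight = 311 ÷ 2.2 = 141.3636 kg; height = 69 × 2.54 = 175.26 cm.
Mifflin-St Jeor (female): BMR = 10(141.3636) + 6.25(175.26) − 5(80) − 161 = 1413.6364 + 1095.375 − 400 − 161 = 1948.0114 kcal/day.
TEE = 1948.0114 × 1.625 = 3165.5185 kcal/day.
With stress factor 1.15: 3165.5185 × 1.15 = 3640.3462 kcal/day.
Fat energy = 32% × 3640.3462 = 1164.9108 kcal.
Fat = 1164.9108 ÷ 9 kcal/g = 129.4345 g.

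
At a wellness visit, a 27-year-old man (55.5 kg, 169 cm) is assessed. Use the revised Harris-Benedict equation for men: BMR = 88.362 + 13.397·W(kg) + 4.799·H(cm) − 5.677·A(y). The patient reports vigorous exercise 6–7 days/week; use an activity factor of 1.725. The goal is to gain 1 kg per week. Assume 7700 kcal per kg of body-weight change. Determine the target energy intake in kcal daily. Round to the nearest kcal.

3670 kcal daily

Harris-Benedict: BMR = 88.362 + 13.397(55.5) + 4.799(169) − 5.677(27) = 1489.6475 kcal/day.
TEE = 1489.6475 × 1.725 = 2569.6419 kcal/day.
Required daily surplus = 1 × 7700 ÷ 7 = 1100 kcal/day.
Target intake = 2569.6419 + 1100 = 3669.6419 kcal/day.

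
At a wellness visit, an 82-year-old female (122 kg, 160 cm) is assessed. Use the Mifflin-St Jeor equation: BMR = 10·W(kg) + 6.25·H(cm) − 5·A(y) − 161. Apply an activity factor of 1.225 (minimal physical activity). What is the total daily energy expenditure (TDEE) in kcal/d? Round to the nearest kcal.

2020 kcal/d

Mifflin-St Jeor (female): BMR = 10(122) + 6.25(160) − 5(82) − 161 = 1220 + 1000 − 410 − 161 = 1649 kcal/day.
TEE = BMR × activity factor = 1649 × 1.225 = 2020.025 kcal/day.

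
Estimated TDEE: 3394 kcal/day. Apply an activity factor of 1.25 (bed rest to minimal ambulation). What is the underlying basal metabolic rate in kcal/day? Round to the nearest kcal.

BMR = TEE ÷ activity factor = 3394 ÷ 1.25 = 2715.2 kcal/day.

2715 kcal/day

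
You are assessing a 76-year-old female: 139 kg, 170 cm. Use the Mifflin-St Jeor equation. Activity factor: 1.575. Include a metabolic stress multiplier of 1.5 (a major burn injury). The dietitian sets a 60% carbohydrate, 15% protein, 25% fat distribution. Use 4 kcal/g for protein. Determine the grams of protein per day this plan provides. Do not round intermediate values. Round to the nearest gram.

Mifflin-St Jeor (female): BMR = 10(139) + 6.25(170) − 5(76) − 161 = 1390 + 1062.5 − 380 − 161 = 1911.5 kcal/day.
TEE = 1911.5 × 1.575 = 3010.6125 kcal/day.
With stress factor 1.5: 3010.6125 × 1.5 = 4515.9188 kcal/day.
Protein energy = 15% × 4515.9188 = 677.3878 kcal.
Protein = 677.3878 ÷ 4 kcal/g = 169.347 g.

169 g/day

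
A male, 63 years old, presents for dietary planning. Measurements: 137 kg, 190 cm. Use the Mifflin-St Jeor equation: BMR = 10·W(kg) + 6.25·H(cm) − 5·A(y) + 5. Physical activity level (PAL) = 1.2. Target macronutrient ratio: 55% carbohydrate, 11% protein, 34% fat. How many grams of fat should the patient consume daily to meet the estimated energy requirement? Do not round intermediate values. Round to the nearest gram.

102 g/day

Mifflin-St Jeor (male): BMR = 10(137) + 6.25(190) − 5(63) + 5 = 1370 + 1187.5 − 315 + 5 = 2247.5 kcal/day.
TEE = 2247.5 × 1.2 = 2697 kcal/day.
Fat energy = 34% × 2697 = 916.98 kcal.
Fat = 916.98 ÷ 9 kcal/g = 101.8867 g.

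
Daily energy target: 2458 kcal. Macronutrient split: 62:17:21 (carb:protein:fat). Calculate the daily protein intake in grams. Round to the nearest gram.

Protein energy = 17% × 2458 = 417.86 kcal.
At 4 kcal/g: 417.86 ÷ 4 = 104.465 g.

104 g/day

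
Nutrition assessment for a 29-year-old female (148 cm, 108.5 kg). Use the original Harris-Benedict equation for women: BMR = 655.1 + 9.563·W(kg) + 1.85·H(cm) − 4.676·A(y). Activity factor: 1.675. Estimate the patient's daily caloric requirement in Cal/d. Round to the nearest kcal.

3067 Cal/d

Harris-Benedict: BMR = 655.1 + 9.563(108.5) + 1.85(148) − 4.676(29) = 1830.8815 kcal/day.
TEE = BMR × activity factor = 1830.8815 × 1.675 = 3066.7265 kcal/day.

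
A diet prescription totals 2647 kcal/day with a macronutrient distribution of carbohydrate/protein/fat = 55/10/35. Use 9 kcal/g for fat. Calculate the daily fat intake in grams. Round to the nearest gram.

103 g/day

Fat energy = 35% × 2647 = 926.45 kcal.
At 9 kcal/g: 926.45 ÷ 9 = 102.9389 g.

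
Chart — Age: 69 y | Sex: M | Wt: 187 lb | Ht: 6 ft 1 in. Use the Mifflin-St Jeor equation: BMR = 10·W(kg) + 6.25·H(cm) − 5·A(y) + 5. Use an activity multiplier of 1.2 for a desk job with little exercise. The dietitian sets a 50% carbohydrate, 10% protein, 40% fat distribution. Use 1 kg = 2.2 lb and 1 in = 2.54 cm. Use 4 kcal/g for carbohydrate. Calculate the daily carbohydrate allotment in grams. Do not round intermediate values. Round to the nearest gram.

250 g/day

Convert to metric: weight = 187 ÷ 2.2 = 85 kg; height = (6×12 + 1) × 2.54 = 73 × 2.54 = 185.42 cm.
Mifflin-St Jeor (male): BMR = 10(85) + 6.25(185.42) − 5(69) + 5 = 850 + 1158.875 − 345 + 5 = 1668.875 kcal/day.
TEE = 1668.875 × 1.2 = 2002.65 kcal/day.
Carbohydrate energy = 50% × 2002.65 = 1001.325 kcal.
Carbohydrate = 1001.325 ÷ 4 kcal/g = 250.3313 g.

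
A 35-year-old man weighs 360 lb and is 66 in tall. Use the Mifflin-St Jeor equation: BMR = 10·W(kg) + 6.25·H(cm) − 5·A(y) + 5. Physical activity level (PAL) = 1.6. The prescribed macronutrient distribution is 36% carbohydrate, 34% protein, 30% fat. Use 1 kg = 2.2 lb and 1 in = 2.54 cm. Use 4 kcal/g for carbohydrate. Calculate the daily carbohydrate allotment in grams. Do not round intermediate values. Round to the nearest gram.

362 g/day

Convert to metric: weight = 360 ÷ 2.2 = 163.6364 kg; height = 66 × 2.54 = 167.64 cm.
Mifflin-St Jeor (male): BMR = 10(163.6364) + 6.25(167.64) − 5(35) + 5 = 1636.3636 + 1047.75 − 175 + 5 = 2514.1136 kcal/day.
TEE = 2514.1136 × 1.6 = 4022.5818 kcal/day.
Carbohydrate energy = 36% × 4022.5818 = 1448.1295 kcal.
Carbohydrate = 1448.1295 ÷ 4 kcal/g = 362.0324 g.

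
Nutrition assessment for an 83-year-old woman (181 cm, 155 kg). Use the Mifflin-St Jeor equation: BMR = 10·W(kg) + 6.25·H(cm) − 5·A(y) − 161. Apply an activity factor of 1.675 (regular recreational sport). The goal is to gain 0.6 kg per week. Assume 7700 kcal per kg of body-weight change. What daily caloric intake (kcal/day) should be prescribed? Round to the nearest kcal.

4186 kcal/day

Mifflin-St Jeor (female): BMR = 10(155) + 6.25(181) − 5(83) − 161 = 1550 + 1131.25 − 415 − 161 = 2105.25 kcal/day.
TEE = 2105.25 × 1.675 = 3526.2938 kcal/day.
Required daily surplus = 0.6 × 7700 ÷ 7 = 660 kcal/day.
Target intake = 3526.2938 + 660 = 4186.2938 kcal/day.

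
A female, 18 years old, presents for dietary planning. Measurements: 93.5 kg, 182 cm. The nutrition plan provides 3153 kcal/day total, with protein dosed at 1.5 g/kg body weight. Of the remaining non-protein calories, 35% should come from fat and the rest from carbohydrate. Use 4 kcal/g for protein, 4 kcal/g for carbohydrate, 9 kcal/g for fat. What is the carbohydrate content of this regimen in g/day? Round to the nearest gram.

421 g/day

Protein = 1.5 × 93.5 = 140.25 g → 140.25 × 4 = 561 kcal.
Non-protein calories = 3153 − 561 = 2592 kcal.
Fat: 35% × 2592 = 907.2 kcal; carbohydrate: 1684.8 kcal.
Carbohydrate: 1684.8 kcal ÷ 4 kcal/g = 421.2 g.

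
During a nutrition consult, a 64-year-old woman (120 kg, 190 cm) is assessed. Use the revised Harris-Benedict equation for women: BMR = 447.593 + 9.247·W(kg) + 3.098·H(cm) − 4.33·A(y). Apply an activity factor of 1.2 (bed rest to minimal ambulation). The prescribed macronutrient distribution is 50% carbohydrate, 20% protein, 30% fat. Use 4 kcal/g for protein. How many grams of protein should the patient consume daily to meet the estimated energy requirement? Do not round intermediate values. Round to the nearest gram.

Harris-Benedict: BMR = 447.593 + 9.247(120) + 3.098(190) − 4.33(64) = 1868.733 kcal/day.
TEE = 1868.733 × 1.2 = 2242.4796 kcal/day.
Protein energy = 20% × 2242.4796 = 448.4959 kcal.
Protein = 448.4959 ÷ 4 kcal/g = 112.124 g.

112 g/day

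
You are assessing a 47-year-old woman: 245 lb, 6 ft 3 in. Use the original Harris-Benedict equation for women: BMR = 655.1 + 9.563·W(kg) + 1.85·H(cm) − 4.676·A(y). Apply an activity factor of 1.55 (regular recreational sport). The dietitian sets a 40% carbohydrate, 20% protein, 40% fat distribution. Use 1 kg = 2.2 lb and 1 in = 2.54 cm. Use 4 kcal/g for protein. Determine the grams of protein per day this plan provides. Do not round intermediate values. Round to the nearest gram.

Convert to metric: weight = 245 ÷ 2.2 = 111.3636 kg; height = (6×12 + 3) × 2.54 = 75 × 2.54 = 190.5 cm.
Harris-Benedict: BMR = 655.1 + 9.563(111.3636) + 1.85(190.5) − 4.676(47) = 1852.7235 kcal/day.
TEE = 1852.7235 × 1.55 = 2871.7214 kcal/day.
Protein energy = 20% × 2871.7214 = 574.3443 kcal.
Protein = 574.3443 ÷ 4 kcal/g = 143.5861 g.

144 g/day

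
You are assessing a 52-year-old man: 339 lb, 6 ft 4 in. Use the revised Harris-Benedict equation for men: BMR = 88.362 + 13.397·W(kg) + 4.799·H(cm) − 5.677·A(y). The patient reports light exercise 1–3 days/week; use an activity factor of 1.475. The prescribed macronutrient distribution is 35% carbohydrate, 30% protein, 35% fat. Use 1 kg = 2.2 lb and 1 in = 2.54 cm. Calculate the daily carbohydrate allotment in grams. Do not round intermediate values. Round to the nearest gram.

359 g/day

Convert to metric: weight = 339 ÷ 2.2 = 154.0909 kg; height = (6×12 + 4) × 2.54 = 76 × 2.54 = 193.04 cm.
Harris-Benedict: BMR = 88.362 + 13.397(154.0909) + 4.799(193.04) − 5.677(52) = 2783.9129 kcal/day.
TEE = 2783.9129 × 1.475 = 4106.2715 kcal/day.
Carbohydrate energy = 35% × 4106.2715 = 1437.195 kcal.
Carbohydrate = 1437.195 ÷ 4 kcal/g = 359.2988 g.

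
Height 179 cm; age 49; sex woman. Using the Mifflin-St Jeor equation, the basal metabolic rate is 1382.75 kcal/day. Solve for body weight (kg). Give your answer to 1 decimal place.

1382.75 = 10·W + 6.25(179) − 5(49) − 161
10·W = 1382.75 − 712.75 = 670, so W = 67 kg.

67.0 kg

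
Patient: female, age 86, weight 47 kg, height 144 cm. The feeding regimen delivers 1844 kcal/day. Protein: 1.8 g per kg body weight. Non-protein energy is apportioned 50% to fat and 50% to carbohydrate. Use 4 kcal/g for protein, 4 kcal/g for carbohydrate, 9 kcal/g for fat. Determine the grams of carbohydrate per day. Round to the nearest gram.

188 g/day

Protein = 1.8 × 47 = 84.6 g → 84.6 × 4 = 338.4 kcal.
Non-protein calories = 1844 − 338.4 = 1505.6 kcal.
Fat: 50% × 1505.6 = 752.8 kcal; carbohydrate: 752.8 kcal.
Carbohydrate: 752.8 kcal ÷ 4 kcal/g = 188.2 g.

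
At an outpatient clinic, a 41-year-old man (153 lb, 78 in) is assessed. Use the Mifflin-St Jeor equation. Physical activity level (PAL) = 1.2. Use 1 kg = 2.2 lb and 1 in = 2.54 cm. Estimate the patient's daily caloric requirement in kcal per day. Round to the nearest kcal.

Convert to metric: weight = 153 ÷ 2.2 = 69.5455 kg; height = 78 × 2.54 = 198.12 cm.
Mifflin-St Jeor (male): BMR = 10(69.5455) + 6.25(198.12) − 5(41) + 5 = 695.4545 + 1238.25 − 205 + 5 = 1733.7045 kcal/day.
TEE = BMR × activity factor = 1733.7045 × 1.2 = 2080.4455 kcal/day.

2080 kcal per day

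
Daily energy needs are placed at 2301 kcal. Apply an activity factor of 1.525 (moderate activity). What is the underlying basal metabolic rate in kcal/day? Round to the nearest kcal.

BMR = TEE ÷ activity factor = 2301 ÷ 1.525 = 1508.8525 kcal/day.

1509 kcal/day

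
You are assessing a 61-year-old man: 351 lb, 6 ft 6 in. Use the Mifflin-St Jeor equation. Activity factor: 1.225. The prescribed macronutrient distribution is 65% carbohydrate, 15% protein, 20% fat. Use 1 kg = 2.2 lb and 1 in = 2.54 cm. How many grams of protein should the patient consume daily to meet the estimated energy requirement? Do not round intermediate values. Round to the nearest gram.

Convert to metric: weight = 351 ÷ 2.2 = 159.5455 kg; height = (6×12 + 6) × 2.54 = 78 × 2.54 = 198.12 cm.
Mifflin-St Jeor (male): BMR = 10(159.5455) + 6.25(198.12) − 5(61) + 5 = 1595.4545 + 1238.25 − 305 + 5 = 2533.7045 kcal/day.
TEE = 2533.7045 × 1.225 = 3103.7881 kcal/day.
Protein energy = 15% × 3103.7881 = 465.5682 kcal.
Protein = 465.5682 ÷ 4 kcal/g = 116.3921 g.

116 g/day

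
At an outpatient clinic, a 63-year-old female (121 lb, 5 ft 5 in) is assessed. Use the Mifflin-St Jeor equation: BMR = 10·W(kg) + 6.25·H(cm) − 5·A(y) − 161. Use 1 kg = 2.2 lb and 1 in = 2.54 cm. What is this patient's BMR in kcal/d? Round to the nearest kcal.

Convert to metric: weight = 121 ÷ 2.2 = 55 kg; height = (5×12 + 5) × 2.54 = 65 × 2.54 = 165.1 cm.
Mifflin-St Jeor (female): BMR = 10(55) + 6.25(165.1) − 5(63) − 161 = 550 + 1031.875 − 315 − 161 = 1105.875 kcal/day.

1106 kcal/d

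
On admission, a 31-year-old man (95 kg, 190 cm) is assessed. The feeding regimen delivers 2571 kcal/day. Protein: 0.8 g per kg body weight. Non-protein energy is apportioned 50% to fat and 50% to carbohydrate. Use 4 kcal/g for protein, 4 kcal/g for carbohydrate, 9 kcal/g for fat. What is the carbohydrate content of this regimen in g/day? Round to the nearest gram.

283 g/day

Protein = 0.8 × 95 = 76 g → 76 × 4 = 304 kcal.
Non-protein calories = 2571 − 304 = 2267 kcal.
Fat: 50% × 2267 = 1133.5 kcal; carbohydrate: 1133.5 kcal.
Carbohydrate: 1133.5 kcal ÷ 4 kcal/g = 283.375 g.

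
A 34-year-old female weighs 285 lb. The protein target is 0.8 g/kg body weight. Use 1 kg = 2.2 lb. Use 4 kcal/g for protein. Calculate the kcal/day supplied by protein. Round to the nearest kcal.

Weight in kg = 285 ÷ 2.2 = 129.5455 kg.
Protein = 0.8 g/kg × 129.5455 kg = 103.6364 g/day.
Protein energy = 103.6364 g × 4 kcal/g = 414.5455 kcal/day.

415 kcal/day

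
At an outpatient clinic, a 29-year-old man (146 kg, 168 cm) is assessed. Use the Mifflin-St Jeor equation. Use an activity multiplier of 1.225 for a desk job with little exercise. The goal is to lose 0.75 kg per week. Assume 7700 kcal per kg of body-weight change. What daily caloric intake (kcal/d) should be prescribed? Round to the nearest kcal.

2078 kcal/d

Mifflin-St Jeor (male): BMR = 10(146) + 6.25(168) − 5(29) + 5 = 1460 + 1050 − 145 + 5 = 2370 kcal/day.
TEE = 2370 × 1.225 = 2903.25 kcal/day.
Required daily deficit = 0.75 × 7700 ÷ 7 = 825 kcal/day.
Target intake = 2903.25 − 825 = 2078.25 kcal/day.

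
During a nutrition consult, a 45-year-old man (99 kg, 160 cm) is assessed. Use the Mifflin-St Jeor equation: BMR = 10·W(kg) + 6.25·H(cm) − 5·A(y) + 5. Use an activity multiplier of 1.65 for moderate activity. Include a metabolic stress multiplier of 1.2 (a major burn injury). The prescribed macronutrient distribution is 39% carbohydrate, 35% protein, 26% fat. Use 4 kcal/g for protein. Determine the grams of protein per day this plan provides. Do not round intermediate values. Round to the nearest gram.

307 g/day

Mifflin-St Jeor (male): BMR = 10(99) + 6.25(160) − 5(45) + 5 = 990 + 1000 − 225 + 5 = 1770 kcal/day.
TEE = 1770 × 1.65 = 2920.5 kcal/day.
With stress factor 1.2: 2920.5 × 1.2 = 3504.6 kcal/day.
Protein energy = 35% × 3504.6 = 1226.61 kcal.
Protein = 1226.61 ÷ 4 kcal/g = 306.6525 g.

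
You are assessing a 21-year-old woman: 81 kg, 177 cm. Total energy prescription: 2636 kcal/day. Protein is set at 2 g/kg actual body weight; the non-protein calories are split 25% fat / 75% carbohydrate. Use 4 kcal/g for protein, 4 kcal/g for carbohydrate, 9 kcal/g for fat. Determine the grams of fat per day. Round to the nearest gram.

Protein = 2 × 81 = 162 g → 162 × 4 = 648 kcal.
Non-protein calories = 2636 − 648 = 1988 kcal.
Fat: 25% × 1988 = 497 kcal; carbohydrate: 1491 kcal.
Fat: 497 kcal ÷ 9 kcal/g = 55.2222 g.

55 g/day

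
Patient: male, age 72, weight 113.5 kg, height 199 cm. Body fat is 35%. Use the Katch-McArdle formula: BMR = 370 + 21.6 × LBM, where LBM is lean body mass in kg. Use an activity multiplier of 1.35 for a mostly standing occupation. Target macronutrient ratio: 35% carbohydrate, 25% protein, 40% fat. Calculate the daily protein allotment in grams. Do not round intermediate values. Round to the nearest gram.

166 g/day

LBM = 113.5 × (1 − 0.35) = 73.775 kg. Katch-McArdle: BMR = 370 + 21.6 × 73.775 = 1963.54 kcal/day.
TEE = 1963.54 × 1.35 = 2650.779 kcal/day.
Protein energy = 25% × 2650.779 = 662.6948 kcal.
Protein = 662.6948 ÷ 4 kcal/g = 165.6737 g.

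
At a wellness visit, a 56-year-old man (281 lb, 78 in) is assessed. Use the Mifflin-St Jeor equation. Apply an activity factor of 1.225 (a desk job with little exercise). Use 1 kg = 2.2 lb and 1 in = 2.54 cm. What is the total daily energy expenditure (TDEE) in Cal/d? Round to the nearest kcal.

2745 Cal/d

Convert to metric: weight = 281 ÷ 2.2 = 127.7273 kg; height = 78 × 2.54 = 198.12 cm.
Mifflin-St Jeor (male): BMR = 10(127.7273) + 6.25(198.12) − 5(56) + 5 = 1277.2727 + 1238.25 − 280 + 5 = 2240.5227 kcal/day.
TEE = BMR × activity factor = 2240.5227 × 1.225 = 2744.6403 kcal/day.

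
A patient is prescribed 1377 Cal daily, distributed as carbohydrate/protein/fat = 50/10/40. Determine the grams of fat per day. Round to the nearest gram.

61 g/day

Fat energy = 40% × 1377 = 550.8 kcal.
At 9 kcal/g: 550.8 ÷ 9 = 61.2 g.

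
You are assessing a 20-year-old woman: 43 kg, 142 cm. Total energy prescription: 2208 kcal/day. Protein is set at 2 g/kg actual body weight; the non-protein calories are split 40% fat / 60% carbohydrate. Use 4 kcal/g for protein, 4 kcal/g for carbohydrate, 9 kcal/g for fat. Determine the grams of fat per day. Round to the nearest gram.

83 g/day

Protein = 2 × 43 = 86 g → 86 × 4 = 344 kcal.
Non-protein calories = 2208 − 344 = 1864 kcal.
Fat: 40% × 1864 = 745.6 kcal; carbohydrate: 1118.4 kcal.
Fat: 745.6 kcal ÷ 9 kcal/g = 82.8444 g.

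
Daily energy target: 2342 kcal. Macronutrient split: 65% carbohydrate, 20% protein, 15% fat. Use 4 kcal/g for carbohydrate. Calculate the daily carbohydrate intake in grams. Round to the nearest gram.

Carbohydrate energy = 65% × 2342 = 1522.3 kcal.
At 4 kcal/g: 1522.3 ÷ 4 = 380.575 g.

381 g/day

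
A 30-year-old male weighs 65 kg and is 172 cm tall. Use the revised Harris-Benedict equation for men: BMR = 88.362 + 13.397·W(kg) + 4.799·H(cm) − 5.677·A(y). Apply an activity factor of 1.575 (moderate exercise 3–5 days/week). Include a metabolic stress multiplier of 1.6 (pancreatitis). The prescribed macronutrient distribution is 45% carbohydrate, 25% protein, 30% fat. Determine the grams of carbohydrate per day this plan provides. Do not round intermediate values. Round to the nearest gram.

458 g/day

Harris-Benedict: BMR = 88.362 + 13.397(65) + 4.799(172) − 5.677(30) = 1614.285 kcal/day.
TEE = 1614.285 × 1.575 = 2542.4989 kcal/day.
With stress factor 1.6: 2542.4989 × 1.6 = 4067.9982 kcal/day.
Carbohydrate energy = 45% × 4067.9982 = 1830.5992 kcal.
Carbohydrate = 1830.5992 ÷ 4 kcal/g = 457.6498 g.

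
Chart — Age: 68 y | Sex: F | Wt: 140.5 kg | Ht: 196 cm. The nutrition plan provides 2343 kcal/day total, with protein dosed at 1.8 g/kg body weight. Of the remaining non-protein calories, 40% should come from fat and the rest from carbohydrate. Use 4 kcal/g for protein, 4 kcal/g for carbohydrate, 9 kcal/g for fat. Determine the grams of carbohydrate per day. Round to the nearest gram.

Protein = 1.8 × 140.5 = 252.9 g → 252.9 × 4 = 1011.6 kcal.
Non-protein calories = 2343 − 1011.6 = 1331.4 kcal.
Fat: 40% × 1331.4 = 532.56 kcal; carbohydrate: 798.84 kcal.
Carbohydrate: 798.84 kcal ÷ 4 kcal/g = 199.71 g.

200 g/day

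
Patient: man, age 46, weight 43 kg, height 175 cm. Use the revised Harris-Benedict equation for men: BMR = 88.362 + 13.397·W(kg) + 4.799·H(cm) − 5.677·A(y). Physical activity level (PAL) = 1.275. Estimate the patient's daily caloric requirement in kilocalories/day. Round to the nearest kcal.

Harris-Benedict: BMR = 88.362 + 13.397(43) + 4.799(175) − 5.677(46) = 1243.116 kcal/day.
TEE = BMR × activity factor = 1243.116 × 1.275 = 1584.9729 kcal/day.

1585 kilocalories/day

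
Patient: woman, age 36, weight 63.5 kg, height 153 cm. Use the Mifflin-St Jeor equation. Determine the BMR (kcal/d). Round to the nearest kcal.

1250 kcal/d

Mifflin-St Jeor (female): BMR = 10(63.5) + 6.25(153) − 5(36) − 161 = 635 + 956.25 − 180 − 161 = 1250.25 kcal/day.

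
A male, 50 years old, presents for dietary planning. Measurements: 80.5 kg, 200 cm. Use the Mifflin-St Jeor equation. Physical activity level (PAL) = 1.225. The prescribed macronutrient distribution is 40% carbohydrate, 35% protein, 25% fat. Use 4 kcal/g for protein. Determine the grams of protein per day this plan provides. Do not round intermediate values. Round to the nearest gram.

Mifflin-St Jeor (male): BMR = 10(80.5) + 6.25(200) − 5(50) + 5 = 805 + 1250 − 250 + 5 = 1810 kcal/day.
TEE = 1810 × 1.225 = 2217.25 kcal/day.
Protein energy = 35% × 2217.25 = 776.0375 kcal.
Protein = 776.0375 ÷ 4 kcal/g = 194.0094 g.

194 g/day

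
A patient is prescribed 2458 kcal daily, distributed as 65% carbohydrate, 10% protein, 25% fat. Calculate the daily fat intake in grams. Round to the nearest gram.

Fat energy = 25% × 2458 = 614.5 kcal.
At 9 kcal/g: 614.5 ÷ 9 = 68.2778 g.

68 g/day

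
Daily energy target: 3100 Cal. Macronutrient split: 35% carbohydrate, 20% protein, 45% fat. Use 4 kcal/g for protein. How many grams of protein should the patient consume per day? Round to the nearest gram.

Protein energy = 20% × 3100 = 620 kcal.
At 4 kcal/g: 620 ÷ 4 = 155 g.

155 g/day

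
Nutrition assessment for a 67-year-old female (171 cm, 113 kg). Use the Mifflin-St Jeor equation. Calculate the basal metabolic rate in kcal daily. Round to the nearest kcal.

1703 kcal daily

Mifflin-St Jeor (female): BMR = 10(113) + 6.25(171) − 5(67) − 161 = 1130 + 1068.75 − 335 − 161 = 1702.75 kcal/day.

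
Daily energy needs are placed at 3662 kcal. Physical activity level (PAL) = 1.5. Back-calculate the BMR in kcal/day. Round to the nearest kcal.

2441 kcal/day

BMR = TEE ÷ activity factor = 3662 ÷ 1.5 = 2441.3333 kcal/day.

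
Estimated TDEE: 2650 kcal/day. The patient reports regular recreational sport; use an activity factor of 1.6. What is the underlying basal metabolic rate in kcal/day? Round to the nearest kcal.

1656 kcal/day

BMR = TEE ÷ activity factor = 2650 ÷ 1.6 = 1656.25 kcal/day.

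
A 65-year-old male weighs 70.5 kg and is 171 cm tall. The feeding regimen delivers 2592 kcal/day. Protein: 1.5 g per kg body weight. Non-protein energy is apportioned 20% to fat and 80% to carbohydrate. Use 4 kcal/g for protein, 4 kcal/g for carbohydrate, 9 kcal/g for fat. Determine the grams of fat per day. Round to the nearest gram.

48 g/day

Protein = 1.5 × 70.5 = 105.75 g → 105.75 × 4 = 423 kcal.
Non-protein calories = 2592 − 423 = 2169 kcal.
Fat: 20% × 2169 = 433.8 kcal; carbohydrate: 1735.2 kcal.
Fat: 433.8 kcal ÷ 9 kcal/g = 48.2 g.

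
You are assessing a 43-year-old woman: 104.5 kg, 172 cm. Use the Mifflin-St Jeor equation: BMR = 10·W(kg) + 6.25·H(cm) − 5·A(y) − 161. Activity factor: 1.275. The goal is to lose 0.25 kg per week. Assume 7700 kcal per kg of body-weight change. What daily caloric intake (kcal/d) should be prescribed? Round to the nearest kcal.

1949 kcal/d

Mifflin-St Jeor (female): BMR = 10(104.5) + 6.25(172) − 5(43) − 161 = 1045 + 1075 − 215 − 161 = 1744 kcal/day.
TEE = 1744 × 1.275 = 2223.6 kcal/day.
Required daily deficit = 0.25 × 7700 ÷ 7 = 275 kcal/day.
Target intake = 2223.6 − 275 = 1948.6 kcal/day.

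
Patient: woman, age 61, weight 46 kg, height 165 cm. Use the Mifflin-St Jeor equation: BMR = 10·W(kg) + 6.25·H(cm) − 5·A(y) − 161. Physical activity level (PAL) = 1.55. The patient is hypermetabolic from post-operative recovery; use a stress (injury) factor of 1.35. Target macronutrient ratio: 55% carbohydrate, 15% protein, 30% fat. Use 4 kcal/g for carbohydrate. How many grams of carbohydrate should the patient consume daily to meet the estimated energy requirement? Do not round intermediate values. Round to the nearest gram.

295 g/day

Mifflin-St Jeor (female): BMR = 10(46) + 6.25(165) − 5(61) − 161 = 460 + 1031.25 − 305 − 161 = 1025.25 kcal/day.
TEE = 1025.25 × 1.55 = 1589.1375 kcal/day.
With stress factor 1.35: 1589.1375 × 1.35 = 2145.3356 kcal/day.
Carbohydrate energy = 55% × 2145.3356 = 1179.9346 kcal.
Carbohydrate = 1179.9346 ÷ 4 kcal/g = 294.9836 g.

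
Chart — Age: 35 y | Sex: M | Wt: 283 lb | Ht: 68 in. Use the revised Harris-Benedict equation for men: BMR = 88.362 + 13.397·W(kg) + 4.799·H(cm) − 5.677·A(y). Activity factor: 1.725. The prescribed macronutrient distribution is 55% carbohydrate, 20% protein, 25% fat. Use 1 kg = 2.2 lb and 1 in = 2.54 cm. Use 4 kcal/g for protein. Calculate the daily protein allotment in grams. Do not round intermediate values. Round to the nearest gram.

211 g/day

Convert to metric: weight = 283 ÷ 2.2 = 128.6364 kg; height = 68 × 2.54 = 172.72 cm.
Harris-Benedict: BMR = 88.362 + 13.397(128.6364) + 4.799(172.72) − 5.677(35) = 2441.8916 kcal/day.
TEE = 2441.8916 × 1.725 = 4212.2631 kcal/day.
Protein energy = 20% × 4212.2631 = 842.4526 kcal.
Protein = 842.4526 ÷ 4 kcal/g = 210.6132 g.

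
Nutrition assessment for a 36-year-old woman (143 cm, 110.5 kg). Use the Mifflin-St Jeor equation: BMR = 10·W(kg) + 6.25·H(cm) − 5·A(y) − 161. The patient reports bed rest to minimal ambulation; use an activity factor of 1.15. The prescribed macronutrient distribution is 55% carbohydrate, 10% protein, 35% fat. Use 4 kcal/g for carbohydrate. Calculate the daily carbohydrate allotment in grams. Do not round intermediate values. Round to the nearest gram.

262 g/day

Mifflin-St Jeor (female): BMR = 10(110.5) + 6.25(143) − 5(36) − 161 = 1105 + 893.75 − 180 − 161 = 1657.75 kcal/day.
TEE = 1657.75 × 1.15 = 1906.4125 kcal/day.
Carbohydrate energy = 55% × 1906.4125 = 1048.5269 kcal.
Carbohydrate = 1048.5269 ÷ 4 kcal/g = 262.1317 g.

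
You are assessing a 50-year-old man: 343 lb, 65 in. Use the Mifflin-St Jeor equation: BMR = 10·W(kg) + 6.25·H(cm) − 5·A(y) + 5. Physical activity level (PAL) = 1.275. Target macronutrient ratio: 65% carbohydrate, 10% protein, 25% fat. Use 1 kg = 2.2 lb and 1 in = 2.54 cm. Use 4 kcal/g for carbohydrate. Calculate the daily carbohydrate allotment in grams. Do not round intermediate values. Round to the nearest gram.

486 g/day

Convert to metric: weight = 343 ÷ 2.2 = 155.9091 kg; height = 65 × 2.54 = 165.1 cm.
Mifflin-St Jeor (male): BMR = 10(155.9091) + 6.25(165.1) − 5(50) + 5 = 1559.0909 + 1031.875 − 250 + 5 = 2345.9659 kcal/day.
TEE = 2345.9659 × 1.275 = 2991.1065 kcal/day.
Carbohydrate energy = 65% × 2991.1065 = 1944.2192 kcal.
Carbohydrate = 1944.2192 ÷ 4 kcal/g = 486.0548 g.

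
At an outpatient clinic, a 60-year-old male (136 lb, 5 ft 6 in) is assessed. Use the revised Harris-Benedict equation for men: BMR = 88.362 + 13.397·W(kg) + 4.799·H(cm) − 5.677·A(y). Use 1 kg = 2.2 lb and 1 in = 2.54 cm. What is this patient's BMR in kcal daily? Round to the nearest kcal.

Convert to metric: weight = 136 ÷ 2.2 = 61.8182 kg; height = (5×12 + 6) × 2.54 = 66 × 2.54 = 167.64 cm.
Harris-Benedict: BMR = 88.362 + 13.397(61.8182) + 4.799(167.64) − 5.677(60) = 1380.4245 kcal/day.

1380 kcal daily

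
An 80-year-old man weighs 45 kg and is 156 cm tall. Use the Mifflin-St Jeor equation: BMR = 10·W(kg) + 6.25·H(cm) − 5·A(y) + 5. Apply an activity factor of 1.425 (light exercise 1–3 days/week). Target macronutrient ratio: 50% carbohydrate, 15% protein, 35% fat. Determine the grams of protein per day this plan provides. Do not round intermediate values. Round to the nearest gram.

Mifflin-St Jeor (male): BMR = 10(45) + 6.25(156) − 5(80) + 5 = 450 + 975 − 400 + 5 = 1030 kcal/day.
TEE = 1030 × 1.425 = 1467.75 kcal/day.
Protein energy = 15% × 1467.75 = 220.1625 kcal.
Protein = 220.1625 ÷ 4 kcal/g = 55.0406 g.

55 g/day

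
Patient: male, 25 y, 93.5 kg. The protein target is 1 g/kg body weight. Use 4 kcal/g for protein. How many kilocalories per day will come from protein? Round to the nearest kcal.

Protein = 1 g/kg × 93.5 kg = 93.5 g/day.
Protein energy = 93.5 g × 4 kcal/g = 374 kcal/day.

374 kcal/day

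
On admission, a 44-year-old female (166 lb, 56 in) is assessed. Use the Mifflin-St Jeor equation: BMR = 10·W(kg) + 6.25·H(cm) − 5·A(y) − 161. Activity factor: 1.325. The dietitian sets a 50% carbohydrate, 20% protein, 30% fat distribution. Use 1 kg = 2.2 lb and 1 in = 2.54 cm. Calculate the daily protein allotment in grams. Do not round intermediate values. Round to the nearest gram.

84 g/day

Convert to metric: weight = 166 ÷ 2.2 = 75.4545 kg; height = 56 × 2.54 = 142.24 cm.
Mifflin-St Jeor (female): BMR = 10(75.4545) + 6.25(142.24) − 5(44) − 161 = 754.5455 + 889 − 220 − 161 = 1262.5455 kcal/day.
TEE = 1262.5455 × 1.325 = 1672.8727 kcal/day.
Protein energy = 20% × 1672.8727 = 334.5745 kcal.
Protein = 334.5745 ÷ 4 kcal/g = 83.6436 g.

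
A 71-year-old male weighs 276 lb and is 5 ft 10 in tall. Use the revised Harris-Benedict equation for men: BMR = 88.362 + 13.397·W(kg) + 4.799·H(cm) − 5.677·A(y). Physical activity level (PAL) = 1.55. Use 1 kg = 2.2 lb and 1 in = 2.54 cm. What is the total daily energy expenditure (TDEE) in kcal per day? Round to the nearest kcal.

3440 kcal per day

Convert to metric: weight = 276 ÷ 2.2 = 125.4545 kg; height = (5×12 + 10) × 2.54 = 70 × 2.54 = 177.8 cm.
Harris-Benedict: BMR = 88.362 + 13.397(125.4545) + 4.799(177.8) − 5.677(71) = 2219.2717 kcal/day.
TEE = BMR × activity factor = 2219.2717 × 1.55 = 3439.8712 kcal/day.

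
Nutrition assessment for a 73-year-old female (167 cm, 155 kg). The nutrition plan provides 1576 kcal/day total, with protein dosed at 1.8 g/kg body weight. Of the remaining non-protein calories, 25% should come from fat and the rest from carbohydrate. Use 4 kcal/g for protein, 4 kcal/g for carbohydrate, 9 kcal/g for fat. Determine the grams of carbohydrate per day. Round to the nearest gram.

Protein = 1.8 × 155 = 279 g → 279 × 4 = 1116 kcal.
Non-protein calories = 1576 − 1116 = 460 kcal.
Fat: 25% × 460 = 115 kcal; carbohydrate: 345 kcal.
Carbohydrate: 345 kcal ÷ 4 kcal/g = 86.25 g.

86 g/day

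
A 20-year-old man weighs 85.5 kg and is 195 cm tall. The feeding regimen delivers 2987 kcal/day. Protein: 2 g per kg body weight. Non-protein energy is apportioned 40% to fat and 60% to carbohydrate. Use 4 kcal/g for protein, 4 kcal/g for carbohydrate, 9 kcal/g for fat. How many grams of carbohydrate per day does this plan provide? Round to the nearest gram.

Protein = 2 × 85.5 = 171 g → 171 × 4 = 684 kcal.
Non-protein calories = 2987 − 684 = 2303 kcal.
Fat: 40% × 2303 = 921.2 kcal; carbohydrate: 1381.8 kcal.
Carbohydrate: 1381.8 kcal ÷ 4 kcal/g = 345.45 g.

345 g/day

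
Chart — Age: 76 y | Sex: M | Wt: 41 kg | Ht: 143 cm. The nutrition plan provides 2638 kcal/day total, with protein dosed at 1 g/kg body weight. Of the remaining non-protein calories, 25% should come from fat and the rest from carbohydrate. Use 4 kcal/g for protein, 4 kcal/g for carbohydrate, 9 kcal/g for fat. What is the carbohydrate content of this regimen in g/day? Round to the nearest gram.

464 g/day

Protein = 1 × 41 = 41 g → 41 × 4 = 164 kcal.
Non-protein calories = 2638 − 164 = 2474 kcal.
Fat: 25% × 2474 = 618.5 kcal; carbohydrate: 1855.5 kcal.
Carbohydrate: 1855.5 kcal ÷ 4 kcal/g = 463.875 g.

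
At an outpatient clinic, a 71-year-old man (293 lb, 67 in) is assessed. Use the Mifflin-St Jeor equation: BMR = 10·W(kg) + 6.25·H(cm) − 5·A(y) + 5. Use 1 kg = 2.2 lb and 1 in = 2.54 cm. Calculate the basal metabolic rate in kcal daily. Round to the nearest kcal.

2045 kcal daily

Convert to metric: weight = 293 ÷ 2.2 = 133.1818 kg; height = 67 × 2.54 = 170.18 cm.
Mifflin-St Jeor (male): BMR = 10(133.1818) + 6.25(170.18) − 5(71) + 5 = 1331.8182 + 1063.625 − 355 + 5 = 2045.4432 kcal/day.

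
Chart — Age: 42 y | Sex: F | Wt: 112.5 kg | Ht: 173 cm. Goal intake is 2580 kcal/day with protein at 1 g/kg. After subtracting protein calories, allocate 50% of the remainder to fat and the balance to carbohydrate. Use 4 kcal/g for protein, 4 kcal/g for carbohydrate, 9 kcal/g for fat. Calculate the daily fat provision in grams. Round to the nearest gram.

118 g/day

Protein = 1 × 112.5 = 112.5 g → 112.5 × 4 = 450 kcal.
Non-protein calories = 2580 − 450 = 2130 kcal.
Fat: 50% × 2130 = 1065 kcal; carbohydrate: 1065 kcal.
Fat: 1065 kcal ÷ 9 kcal/g = 118.3333 g.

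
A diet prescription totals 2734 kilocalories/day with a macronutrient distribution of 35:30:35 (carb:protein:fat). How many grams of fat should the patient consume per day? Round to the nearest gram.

Fat energy = 35% × 2734 = 956.9 kcal.
At 9 kcal/g: 956.9 ÷ 9 = 106.3222 g.

106 g/day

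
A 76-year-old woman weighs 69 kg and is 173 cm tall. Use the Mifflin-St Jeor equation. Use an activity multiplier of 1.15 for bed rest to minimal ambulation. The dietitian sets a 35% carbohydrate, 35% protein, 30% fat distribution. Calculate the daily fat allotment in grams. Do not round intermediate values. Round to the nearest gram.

47 g/day

Mifflin-St Jeor (female): BMR = 10(69) + 6.25(173) − 5(76) − 161 = 690 + 1081.25 − 380 − 161 = 1230.25 kcal/day.
TEE = 1230.25 × 1.15 = 1414.7875 kcal/day.
Fat energy = 30% × 1414.7875 = 424.4363 kcal.
Fat = 424.4363 ÷ 9 kcal/g = 47.1596 g.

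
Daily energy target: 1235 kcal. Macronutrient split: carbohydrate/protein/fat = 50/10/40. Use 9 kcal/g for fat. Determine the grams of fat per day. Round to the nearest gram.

55 g/day

Fat energy = 40% × 1235 = 494 kcal.
At 9 kcal/g: 494 ÷ 9 = 54.8889 g.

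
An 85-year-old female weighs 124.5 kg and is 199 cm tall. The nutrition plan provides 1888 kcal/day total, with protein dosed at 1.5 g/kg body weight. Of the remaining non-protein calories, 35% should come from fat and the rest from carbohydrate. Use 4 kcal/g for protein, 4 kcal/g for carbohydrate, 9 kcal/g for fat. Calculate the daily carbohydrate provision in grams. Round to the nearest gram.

Protein = 1.5 × 124.5 = 186.75 g → 186.75 × 4 = 747 kcal.
Non-protein calories = 1888 − 747 = 1141 kcal.
Fat: 35% × 1141 = 399.35 kcal; carbohydrate: 741.65 kcal.
Carbohydrate: 741.65 kcal ÷ 4 kcal/g = 185.4125 g.

185 g/day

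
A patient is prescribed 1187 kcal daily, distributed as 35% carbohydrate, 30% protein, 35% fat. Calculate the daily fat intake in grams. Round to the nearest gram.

46 g/day

Fat energy = 35% × 1187 = 415.45 kcal.
At 9 kcal/g: 415.45 ÷ 9 = 46.1611 g.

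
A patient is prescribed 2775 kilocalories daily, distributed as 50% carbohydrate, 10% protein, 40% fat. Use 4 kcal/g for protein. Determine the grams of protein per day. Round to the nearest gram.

Protein energy = 10% × 2775 = 277.5 kcal.
At 4 kcal/g: 277.5 ÷ 4 = 69.375 g.

69 g/day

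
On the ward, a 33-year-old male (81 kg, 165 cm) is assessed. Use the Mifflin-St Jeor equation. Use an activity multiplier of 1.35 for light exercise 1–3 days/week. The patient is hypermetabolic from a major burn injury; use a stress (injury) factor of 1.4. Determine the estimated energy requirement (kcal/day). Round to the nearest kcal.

Mifflin-St Jeor (male): BMR = 10(81) + 6.25(165) − 5(33) + 5 = 810 + 1031.25 − 165 + 5 = 1681.25 kcal/day.
TEE = BMR × activity factor = 1681.25 × 1.35 = 2269.6875 kcal/day.
Apply stress factor: 2269.6875 × 1.4 = 3177.5625 kcal/day.

3178 kcal/day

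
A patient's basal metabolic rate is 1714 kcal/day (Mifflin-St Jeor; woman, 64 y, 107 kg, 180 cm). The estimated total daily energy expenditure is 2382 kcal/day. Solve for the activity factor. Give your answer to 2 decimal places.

Activity factor = TEE ÷ BMR = 2382 ÷ 1714 = 1.39.

1.39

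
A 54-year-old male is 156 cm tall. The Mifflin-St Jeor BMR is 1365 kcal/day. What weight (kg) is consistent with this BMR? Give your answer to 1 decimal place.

65.5 kg

1365 = 10·W + 6.25(156) − 5(54) + 5
10·W = 1365 − 710 = 655, so W = 65.5 kg.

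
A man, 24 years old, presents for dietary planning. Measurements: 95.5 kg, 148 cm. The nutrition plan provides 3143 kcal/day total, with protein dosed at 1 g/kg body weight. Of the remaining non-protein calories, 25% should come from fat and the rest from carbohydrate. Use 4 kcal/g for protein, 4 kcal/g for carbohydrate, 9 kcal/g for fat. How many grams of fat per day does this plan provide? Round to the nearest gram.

Protein = 1 × 95.5 = 95.5 g → 95.5 × 4 = 382 kcal.
Non-protein calories = 3143 − 382 = 2761 kcal.
Fat: 25% × 2761 = 690.25 kcal; carbohydrate: 2070.75 kcal.
Fat: 690.25 kcal ÷ 9 kcal/g = 76.6944 g.

77 g/day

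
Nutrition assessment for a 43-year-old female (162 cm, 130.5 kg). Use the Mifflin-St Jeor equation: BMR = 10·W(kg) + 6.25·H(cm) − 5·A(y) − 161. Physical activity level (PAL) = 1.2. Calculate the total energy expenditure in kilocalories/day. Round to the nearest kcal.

Mifflin-St Jeor (female): BMR = 10(130.5) + 6.25(162) − 5(43) − 161 = 1305 + 1012.5 − 215 − 161 = 1941.5 kcal/day.
TEE = BMR × activity factor = 1941.5 × 1.2 = 2329.8 kcal/day.

2330 kilocalories/day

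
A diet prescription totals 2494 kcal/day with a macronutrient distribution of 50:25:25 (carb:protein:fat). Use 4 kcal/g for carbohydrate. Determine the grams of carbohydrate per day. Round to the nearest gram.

Carbohydrate energy = 50% × 2494 = 1247 kcal.
At 4 kcal/g: 1247 ÷ 4 = 311.75 g.

312 g/day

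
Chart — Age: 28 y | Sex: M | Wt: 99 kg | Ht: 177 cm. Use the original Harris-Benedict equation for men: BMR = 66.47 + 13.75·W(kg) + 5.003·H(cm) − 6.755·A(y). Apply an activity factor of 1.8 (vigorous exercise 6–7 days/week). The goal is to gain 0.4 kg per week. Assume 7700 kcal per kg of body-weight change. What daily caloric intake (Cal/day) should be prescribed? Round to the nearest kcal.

4263 Cal/day

Harris-Benedict: BMR = 66.47 + 13.75(99) + 5.003(177) − 6.755(28) = 2124.111 kcal/day.
TEE = 2124.111 × 1.8 = 3823.3998 kcal/day.
Required daily surplus = 0.4 × 7700 ÷ 7 = 440 kcal/day.
Target intake = 3823.3998 + 440 = 4263.3998 kcal/day.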